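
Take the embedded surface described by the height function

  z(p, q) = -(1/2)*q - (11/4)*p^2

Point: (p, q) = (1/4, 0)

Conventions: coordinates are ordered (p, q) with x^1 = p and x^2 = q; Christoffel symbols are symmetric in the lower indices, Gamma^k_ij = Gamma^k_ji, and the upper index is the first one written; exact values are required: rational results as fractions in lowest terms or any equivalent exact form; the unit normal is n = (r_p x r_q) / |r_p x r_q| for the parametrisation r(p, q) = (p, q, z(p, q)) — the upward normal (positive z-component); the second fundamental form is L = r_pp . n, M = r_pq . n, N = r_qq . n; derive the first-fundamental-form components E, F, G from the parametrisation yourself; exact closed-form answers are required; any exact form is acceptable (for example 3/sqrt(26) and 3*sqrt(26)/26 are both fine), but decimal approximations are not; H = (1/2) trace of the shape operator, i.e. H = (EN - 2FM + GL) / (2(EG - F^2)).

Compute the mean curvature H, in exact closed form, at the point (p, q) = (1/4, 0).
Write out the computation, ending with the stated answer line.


z_p = -11/8, z_q = -1/2, z_pp = -11/2, z_pq = 0, z_qq = 0
E = 185/64, F = 11/16, G = 5/4; answer radicand W^2 = 201/64
unnormalised second-form numerators: l = -11/2, m = 0, n = 0; L = l/sqrt(201/64), and similarly M = m/sqrt(W^2), N = n/sqrt(W^2)
H = (E*n - 2*F*m + G*l) / (2*(EG - F^2)*sqrt(W^2)); E*n - 2*F*m + G*l = -55/8, EG - F^2 = 201/64, so H = (-220/201)/sqrt(201/64)

Answer: H = -1760*sqrt(201)/40401


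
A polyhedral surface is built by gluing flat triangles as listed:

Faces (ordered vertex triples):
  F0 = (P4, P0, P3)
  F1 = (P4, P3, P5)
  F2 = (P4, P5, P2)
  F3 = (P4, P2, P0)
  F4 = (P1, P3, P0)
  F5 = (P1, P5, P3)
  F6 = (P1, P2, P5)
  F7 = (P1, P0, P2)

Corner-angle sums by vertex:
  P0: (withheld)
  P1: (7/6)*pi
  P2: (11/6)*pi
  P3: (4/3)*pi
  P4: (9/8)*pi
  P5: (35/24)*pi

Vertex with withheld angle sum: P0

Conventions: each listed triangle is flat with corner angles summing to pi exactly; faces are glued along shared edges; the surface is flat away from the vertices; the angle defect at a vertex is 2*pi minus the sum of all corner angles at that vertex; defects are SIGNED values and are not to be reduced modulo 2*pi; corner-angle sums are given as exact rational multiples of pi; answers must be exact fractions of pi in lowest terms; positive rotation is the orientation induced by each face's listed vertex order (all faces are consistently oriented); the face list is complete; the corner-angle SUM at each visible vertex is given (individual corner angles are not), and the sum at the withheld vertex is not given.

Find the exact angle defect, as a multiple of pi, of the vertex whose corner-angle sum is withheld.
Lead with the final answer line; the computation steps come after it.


Answer: defect(P0) = (11/12)*pi

V = 6, E = 12, F = 8; chi = V - E + F = 2
Gauss-Bonnet: total defect = 2*pi*chi = 4*pi; visible defects sum to (37/12)*pi


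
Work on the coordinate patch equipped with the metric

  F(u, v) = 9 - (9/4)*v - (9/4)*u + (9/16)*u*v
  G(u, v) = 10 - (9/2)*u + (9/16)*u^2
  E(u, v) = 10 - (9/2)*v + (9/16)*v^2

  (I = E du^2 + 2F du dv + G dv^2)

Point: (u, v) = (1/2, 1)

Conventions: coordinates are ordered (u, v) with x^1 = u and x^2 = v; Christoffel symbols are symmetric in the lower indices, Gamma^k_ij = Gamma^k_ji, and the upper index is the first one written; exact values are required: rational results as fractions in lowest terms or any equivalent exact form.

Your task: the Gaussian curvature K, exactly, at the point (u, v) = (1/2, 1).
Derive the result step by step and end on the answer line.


E = 97/16, F = 189/32, G = 505/64, EG - F^2 = 829/64 at the point
E_u = 0, E_v = -27/8, F_u = -27/16, F_v = -63/32, G_u = -63/16, G_v = 0
E_vv = 9/8, F_uv = 9/16, G_uu = 9/8
Brioschi: K = (det M1 - det M2) / (EG - F^2)^2 with the standard first/second-derivative matrices M1, M2.
M1 = [[-E_vv/2 + F_uv - G_uu/2, E_u/2, F_u - E_v/2], [F_v - G_u/2, E, F], [G_v/2, F, G]] = [[-9/16, 0, 0], [0, 97/16, 189/32], [0, 189/32, 505/64]]; det M1 = -7461/1024
M2 = [[0, E_v/2, G_u/2], [E_v/2, E, F], [G_u/2, F, G]] = [[0, -27/16, -63/32], [-27/16, 97/16, 189/32], [-63/32, 189/32, 505/64]]; det M2 = -6885/1024
det M1 - det M2 = -9/16; K = -9/16 / (829/64)^2 = -2304/687241

Answer: K = -2304/687241


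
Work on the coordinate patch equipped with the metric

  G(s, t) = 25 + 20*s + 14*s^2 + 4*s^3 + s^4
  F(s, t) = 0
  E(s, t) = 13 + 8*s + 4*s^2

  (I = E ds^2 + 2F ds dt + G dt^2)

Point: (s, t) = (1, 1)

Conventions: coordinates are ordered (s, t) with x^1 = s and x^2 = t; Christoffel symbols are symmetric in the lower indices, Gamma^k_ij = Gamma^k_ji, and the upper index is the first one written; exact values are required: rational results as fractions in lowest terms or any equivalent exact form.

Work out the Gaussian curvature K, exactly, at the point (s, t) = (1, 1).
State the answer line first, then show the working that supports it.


Answer: K = -9/2500

E = 25, F = 0, G = 64, EG - F^2 = 1600 at the point
E_s = 16, E_t = 0, F_s = 0, F_t = 0, G_s = 64, G_t = 0
E_tt = 0, F_st = 0, G_ss = 64
K follows from Brioschi's formula, (det M1 - det M2)/(EG - F^2)^2.
M1 = [[-E_tt/2 + F_st - G_ss/2, E_s/2, F_s - E_t/2], [F_t - G_s/2, E, F], [G_t/2, F, G]] = [[-32, 8, 0], [-32, 25, 0], [0, 0, 64]]; det M1 = -34816
M2 = [[0, E_t/2, G_s/2], [E_t/2, E, F], [G_s/2, F, G]] = [[0, 0, 32], [0, 25, 0], [32, 0, 64]]; det M2 = -25600
det M1 - det M2 = -9216; K = -9216 / (1600)^2 = -9/2500


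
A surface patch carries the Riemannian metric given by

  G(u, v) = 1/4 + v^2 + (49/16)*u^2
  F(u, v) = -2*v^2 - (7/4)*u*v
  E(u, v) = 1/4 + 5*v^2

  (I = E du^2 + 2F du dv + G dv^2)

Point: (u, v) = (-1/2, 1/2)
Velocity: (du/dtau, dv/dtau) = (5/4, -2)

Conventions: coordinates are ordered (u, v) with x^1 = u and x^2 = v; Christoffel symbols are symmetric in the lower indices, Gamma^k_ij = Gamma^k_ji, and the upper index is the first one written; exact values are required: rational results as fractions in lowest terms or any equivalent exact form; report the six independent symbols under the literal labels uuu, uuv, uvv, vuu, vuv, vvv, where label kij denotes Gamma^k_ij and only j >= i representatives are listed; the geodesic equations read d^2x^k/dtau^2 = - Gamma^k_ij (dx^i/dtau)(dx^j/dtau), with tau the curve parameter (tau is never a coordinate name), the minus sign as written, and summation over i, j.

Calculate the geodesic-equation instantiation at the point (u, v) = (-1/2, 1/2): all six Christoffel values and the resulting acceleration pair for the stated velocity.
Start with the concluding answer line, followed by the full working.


Answer: Gamma_uuu = -54/485, Gamma_uuv = 1571/970, Gamma_uvv = 1117/3880, Gamma_vuu = -1296/485, Gamma_vuv = -548/485, Gamma_vvv = 397/970; accelerations (d^2u/dtau^2, d^2v/dtau^2) = (27627/3880, -1509/485)

E = 3/2, F = -1/16, G = 81/64 at the point
E_u = 0, E_v = 5, F_u = -7/8, F_v = -9/8, G_u = -49/16, G_v = 1
EG - F^2 = 485/256;  g^inv = (256/485) * [[81/64, 1/16], [1/16, 3/2]]
first-kind symbols [ij,l] = (1/2)(d_i g_jl + d_j g_il - d_l g_ij): [uu,u] = E_u/2 = 0, [uu,v] = F_u - E_v/2 = -27/8, [uv,u] = E_v/2 = 5/2, [uv,v] = G_u/2 = -49/32, [vv,u] = F_v - G_u/2 = 13/32, [vv,v] = G_v/2 = 1/2
Gamma^u_ij = (G*[ij,u] - F*[ij,v])/(EG - F^2), Gamma^v_ij = (E*[ij,v] - F*[ij,u])/(EG - F^2)
Gamma_uuu = -54/485, Gamma_uuv = 1571/970, Gamma_uvv = 1117/3880, Gamma_vuu = -1296/485, Gamma_vuv = -548/485, Gamma_vvv = 397/970
d^2u/dtau^2 = -(Gamma_uuu*(5/4)^2 + 2*Gamma_uuv*(5/4)*(-2) + Gamma_uvv*(-2)^2) = 27627/3880
d^2v/dtau^2 = -(Gamma_vuu*(5/4)^2 + 2*Gamma_vuv*(5/4)*(-2) + Gamma_vvv*(-2)^2) = -1509/485


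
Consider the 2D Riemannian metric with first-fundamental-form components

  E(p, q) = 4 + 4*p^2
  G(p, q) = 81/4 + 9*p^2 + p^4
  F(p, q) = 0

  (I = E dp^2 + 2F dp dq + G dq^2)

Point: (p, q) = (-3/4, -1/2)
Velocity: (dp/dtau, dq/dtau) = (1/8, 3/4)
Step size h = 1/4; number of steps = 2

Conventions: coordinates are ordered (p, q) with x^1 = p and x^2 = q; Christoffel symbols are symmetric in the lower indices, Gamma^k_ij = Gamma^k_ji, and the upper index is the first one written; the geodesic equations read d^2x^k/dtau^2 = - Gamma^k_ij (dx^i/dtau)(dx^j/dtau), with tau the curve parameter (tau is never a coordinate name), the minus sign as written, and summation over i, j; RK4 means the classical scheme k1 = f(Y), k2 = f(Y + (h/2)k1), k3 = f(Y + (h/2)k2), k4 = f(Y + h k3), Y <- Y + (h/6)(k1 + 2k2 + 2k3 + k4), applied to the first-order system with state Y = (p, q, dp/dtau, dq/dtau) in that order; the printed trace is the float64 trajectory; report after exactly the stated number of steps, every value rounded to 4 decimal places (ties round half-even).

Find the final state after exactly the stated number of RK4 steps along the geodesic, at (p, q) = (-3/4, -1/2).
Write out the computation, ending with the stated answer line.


f(Y) = (dp/dtau, dq/dtau, -Gamma^p_ij Y'^i Y'^j, -Gamma^q_ij Y'^i Y'^j) with the Gammas evaluated at the stage position; h = 0.250000; intermediate values shown to 6 dp
step 0: p = -0.7500, q = -0.5000, dp/dtau = 0.1250, dq/dtau = 0.7500
step 1:
  k1: at (p, q) = (-0.750000, -0.500000), (dp/dtau, dq/dtau) = (0.125000, 0.750000); Gamma_ppp = -0.480000, Gamma_ppq = 0.000000, Gamma_pqq = 1.215000, Gamma_qpp = 0.000000, Gamma_qpq = -0.296296, Gamma_qqq = 0.000000; k1 = (0.125000, 0.750000, -0.675938, 0.055556)
  k2: at (p, q) = (-0.734375, -0.406250), (dp/dtau, dq/dtau) = (0.040508, 0.756944); Gamma_ppp = -0.477082, Gamma_ppq = 0.000000, Gamma_pqq = 1.202080, Gamma_qpp = 0.000000, Gamma_qpq = -0.291459, Gamma_qqq = 0.000000; k2 = (0.040508, 0.756944, -0.687967, 0.017874)
  k3: at (p, q) = (-0.744937, -0.405382), (dp/dtau, dq/dtau) = (0.039004, 0.752234); Gamma_ppp = -0.479080, Gamma_ppq = 0.000000, Gamma_pqq = 1.210859, Gamma_qpp = 0.000000, Gamma_qpq = -0.294737, Gamma_qqq = 0.000000; k3 = (0.039004, 0.752234, -0.684443, 0.017295)
  k4: at (p, q) = (-0.740249, -0.311941), (dp/dtau, dq/dtau) = (-0.046111, 0.754324); Gamma_ppp = -0.478207, Gamma_ppq = 0.000000, Gamma_pqq = 1.206986, Gamma_qpp = 0.000000, Gamma_qpq = -0.293286, Gamma_qqq = 0.000000; k4 = (-0.046111, 0.754324, -0.685764, -0.020402)
  Y <- Y + (h/6)(k1 + 2k2 + 2k3 + k4): p = -0.7401, q = -0.3116, dp/dtau = -0.0461, dq/dtau = 0.7544
step 2:
  k1: at (p, q) = (-0.740087, -0.311555), (dp/dtau, dq/dtau) = (-0.046105, 0.754395); Gamma_ppp = -0.478176, Gamma_ppq = 0.000000, Gamma_pqq = 1.206852, Gamma_qpp = 0.000000, Gamma_qpq = -0.293236, Gamma_qqq = 0.000000; k1 = (-0.046105, 0.754395, -0.685818, -0.020398)
  k2: at (p, q) = (-0.745850, -0.217256), (dp/dtau, dq/dtau) = (-0.131832, 0.751846); Gamma_ppp = -0.479248, Gamma_ppq = 0.000000, Gamma_pqq = 1.211609, Gamma_qpp = 0.000000, Gamma_qpq = -0.295019, Gamma_qqq = 0.000000; k2 = (-0.131832, 0.751846, -0.676559, -0.058483)
  k3: at (p, q) = (-0.756566, -0.217574), (dp/dtau, dq/dtau) = (-0.130675, 0.747085); Gamma_ppp = -0.481156, Gamma_ppq = 0.000000, Gamma_pqq = 1.220306, Gamma_qpp = 0.000000, Gamma_qpq = -0.298307, Gamma_qqq = 0.000000; k3 = (-0.130675, 0.747085, -0.672881, -0.058245)
  k4: at (p, q) = (-0.772756, -0.124784), (dp/dtau, dq/dtau) = (-0.214325, 0.739834); Gamma_ppp = -0.483834, Gamma_ppq = 0.000000, Gamma_pqq = 1.233087, Gamma_qpp = 0.000000, Gamma_qpq = -0.303211, Gamma_qqq = 0.000000; k4 = (-0.214325, 0.739834, -0.652711, -0.096157)
  Y <- Y + (h/6)(k1 + 2k2 + 2k3 + k4): p = -0.7728, q = -0.1244, dp/dtau = -0.2143, dq/dtau = 0.7398

Answer: p = -0.7728, q = -0.1244, dp/dtau = -0.2143, dq/dtau = 0.7398


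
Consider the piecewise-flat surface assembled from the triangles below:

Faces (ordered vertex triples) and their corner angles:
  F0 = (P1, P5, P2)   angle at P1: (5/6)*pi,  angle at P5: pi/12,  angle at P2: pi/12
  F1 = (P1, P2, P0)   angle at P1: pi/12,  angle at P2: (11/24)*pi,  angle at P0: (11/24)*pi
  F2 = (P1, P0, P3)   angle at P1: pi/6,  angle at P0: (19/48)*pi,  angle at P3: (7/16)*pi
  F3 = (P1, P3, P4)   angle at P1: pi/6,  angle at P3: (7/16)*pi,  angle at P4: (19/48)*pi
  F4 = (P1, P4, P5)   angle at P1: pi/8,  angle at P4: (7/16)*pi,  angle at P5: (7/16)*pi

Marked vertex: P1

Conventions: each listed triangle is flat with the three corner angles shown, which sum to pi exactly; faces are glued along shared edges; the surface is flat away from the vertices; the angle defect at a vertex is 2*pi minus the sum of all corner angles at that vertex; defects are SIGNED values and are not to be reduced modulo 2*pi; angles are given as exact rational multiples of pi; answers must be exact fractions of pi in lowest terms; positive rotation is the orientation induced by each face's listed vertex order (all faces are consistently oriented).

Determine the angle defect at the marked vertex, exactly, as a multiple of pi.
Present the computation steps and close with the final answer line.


Sum of corner angles at P1: (11/8)*pi
defect = 2*pi - (11/8)*pi

Answer: defect(P1) = (5/8)*pi


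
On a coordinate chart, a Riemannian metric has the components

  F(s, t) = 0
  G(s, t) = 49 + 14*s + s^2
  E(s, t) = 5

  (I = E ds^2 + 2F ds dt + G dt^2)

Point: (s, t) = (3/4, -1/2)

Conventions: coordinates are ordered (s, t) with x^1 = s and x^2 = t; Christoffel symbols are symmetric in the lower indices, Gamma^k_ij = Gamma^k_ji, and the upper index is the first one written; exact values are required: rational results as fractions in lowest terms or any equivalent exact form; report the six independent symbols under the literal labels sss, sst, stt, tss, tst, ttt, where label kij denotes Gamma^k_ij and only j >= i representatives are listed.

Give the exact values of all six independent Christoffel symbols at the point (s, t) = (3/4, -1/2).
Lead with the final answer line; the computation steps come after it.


Answer: Gamma_sss = 0, Gamma_sst = 0, Gamma_stt = -31/20, Gamma_tss = 0, Gamma_tst = 4/31, Gamma_ttt = 0

E = 5, F = 0, G = 961/16 at the point
E_s = 0, E_t = 0, F_s = 0, F_t = 0, G_s = 31/2, G_t = 0
EG - F^2 = 4805/16;  g^inv = (16/4805) * [[961/16, 0], [0, 5]]
first-kind symbols [ij,l] = (1/2)(d_i g_jl + d_j g_il - d_l g_ij): [ss,s] = E_s/2 = 0, [ss,t] = F_s - E_t/2 = 0, [st,s] = E_t/2 = 0, [st,t] = G_s/2 = 31/4, [tt,s] = F_t - G_s/2 = -31/4, [tt,t] = G_t/2 = 0
Gamma^s_ij = (G*[ij,s] - F*[ij,t])/(EG - F^2), Gamma^t_ij = (E*[ij,t] - F*[ij,s])/(EG - F^2)


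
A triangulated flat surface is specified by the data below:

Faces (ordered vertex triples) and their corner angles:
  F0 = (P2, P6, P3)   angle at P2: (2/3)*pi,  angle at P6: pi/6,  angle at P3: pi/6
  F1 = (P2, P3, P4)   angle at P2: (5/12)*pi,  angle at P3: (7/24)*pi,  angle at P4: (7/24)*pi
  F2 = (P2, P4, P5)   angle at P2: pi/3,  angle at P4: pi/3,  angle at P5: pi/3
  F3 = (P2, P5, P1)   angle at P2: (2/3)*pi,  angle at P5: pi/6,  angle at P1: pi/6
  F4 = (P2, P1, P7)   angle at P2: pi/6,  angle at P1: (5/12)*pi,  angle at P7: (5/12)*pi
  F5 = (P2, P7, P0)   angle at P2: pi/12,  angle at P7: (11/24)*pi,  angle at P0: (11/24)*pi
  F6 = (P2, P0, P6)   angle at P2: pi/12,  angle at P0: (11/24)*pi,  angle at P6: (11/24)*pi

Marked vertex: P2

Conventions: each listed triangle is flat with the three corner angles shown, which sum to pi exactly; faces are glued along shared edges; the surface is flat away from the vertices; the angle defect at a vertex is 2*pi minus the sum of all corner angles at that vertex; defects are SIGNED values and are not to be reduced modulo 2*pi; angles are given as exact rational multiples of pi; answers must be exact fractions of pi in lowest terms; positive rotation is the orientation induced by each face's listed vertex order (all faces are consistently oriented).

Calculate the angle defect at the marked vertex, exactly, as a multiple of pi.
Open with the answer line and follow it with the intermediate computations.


Answer: defect(P2) = (-5/12)*pi

Sum of corner angles at P2: (29/12)*pi
defect = 2*pi - (29/12)*pi


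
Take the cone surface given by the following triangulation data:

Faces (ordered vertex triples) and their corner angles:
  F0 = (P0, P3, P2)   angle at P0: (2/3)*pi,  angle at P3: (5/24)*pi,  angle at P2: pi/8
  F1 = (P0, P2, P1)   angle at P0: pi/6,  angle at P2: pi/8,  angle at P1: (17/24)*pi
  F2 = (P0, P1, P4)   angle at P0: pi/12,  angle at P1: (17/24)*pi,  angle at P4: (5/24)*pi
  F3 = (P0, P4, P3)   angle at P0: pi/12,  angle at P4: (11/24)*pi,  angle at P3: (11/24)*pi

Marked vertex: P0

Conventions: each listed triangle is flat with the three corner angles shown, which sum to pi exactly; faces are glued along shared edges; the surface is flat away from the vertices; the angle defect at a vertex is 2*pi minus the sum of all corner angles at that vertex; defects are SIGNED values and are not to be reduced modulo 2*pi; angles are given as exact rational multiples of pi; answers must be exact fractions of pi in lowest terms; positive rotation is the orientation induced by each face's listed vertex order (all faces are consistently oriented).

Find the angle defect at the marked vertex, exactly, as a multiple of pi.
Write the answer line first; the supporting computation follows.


Answer: defect(P0) = pi

Sum of corner angles at P0: pi
defect = 2*pi - pi


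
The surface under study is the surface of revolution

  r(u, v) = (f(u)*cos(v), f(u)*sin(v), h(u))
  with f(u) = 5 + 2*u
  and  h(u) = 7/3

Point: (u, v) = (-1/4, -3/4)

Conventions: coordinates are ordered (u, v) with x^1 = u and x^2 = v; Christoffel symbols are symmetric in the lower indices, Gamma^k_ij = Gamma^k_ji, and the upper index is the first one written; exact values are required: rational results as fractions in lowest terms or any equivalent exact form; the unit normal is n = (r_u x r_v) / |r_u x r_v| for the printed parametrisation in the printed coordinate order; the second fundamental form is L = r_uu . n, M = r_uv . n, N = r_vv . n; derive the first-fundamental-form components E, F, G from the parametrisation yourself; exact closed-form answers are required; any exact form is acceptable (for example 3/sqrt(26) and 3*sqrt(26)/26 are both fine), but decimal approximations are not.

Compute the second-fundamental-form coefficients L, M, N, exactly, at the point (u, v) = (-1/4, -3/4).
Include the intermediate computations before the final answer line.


f = 9/2, f' = 2, f'' = 0, h' = 0, h'' = 0
E = 4, F = 0, G = 81/4; answer radicand W^2 = 4
unnormalised second-form numerators: l = 0, m = 0, n = 0; L = l/sqrt(4), and similarly M = m/sqrt(W^2), N = n/sqrt(W^2)

Answer: L = 0, M = 0, N = 0


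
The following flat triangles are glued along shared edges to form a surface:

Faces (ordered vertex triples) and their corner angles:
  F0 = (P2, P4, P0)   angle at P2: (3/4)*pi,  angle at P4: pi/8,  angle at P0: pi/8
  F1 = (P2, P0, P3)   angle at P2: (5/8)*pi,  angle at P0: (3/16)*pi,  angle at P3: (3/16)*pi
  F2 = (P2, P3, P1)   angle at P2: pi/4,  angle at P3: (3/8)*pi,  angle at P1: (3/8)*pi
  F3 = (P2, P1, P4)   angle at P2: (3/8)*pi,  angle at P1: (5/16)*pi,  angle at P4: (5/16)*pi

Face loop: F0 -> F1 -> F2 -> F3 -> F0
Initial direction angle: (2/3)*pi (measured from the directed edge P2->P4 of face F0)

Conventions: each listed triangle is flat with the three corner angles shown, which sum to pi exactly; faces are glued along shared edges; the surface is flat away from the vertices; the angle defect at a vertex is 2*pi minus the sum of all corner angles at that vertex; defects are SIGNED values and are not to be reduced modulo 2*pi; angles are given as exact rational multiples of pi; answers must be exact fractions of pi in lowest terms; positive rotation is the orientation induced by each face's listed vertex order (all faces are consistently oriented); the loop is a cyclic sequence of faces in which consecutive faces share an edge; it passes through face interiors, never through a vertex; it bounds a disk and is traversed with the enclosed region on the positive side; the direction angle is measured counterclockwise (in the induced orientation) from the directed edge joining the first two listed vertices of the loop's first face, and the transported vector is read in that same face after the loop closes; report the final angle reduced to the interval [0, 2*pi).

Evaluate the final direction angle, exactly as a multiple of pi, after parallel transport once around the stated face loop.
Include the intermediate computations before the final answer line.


enclosed vertex P2: corner angles sum to 2*pi, defect = 2*pi - 2*pi = 0
the final direction is the initial angle plus the enclosed defects, taken mod 2*pi in the induced orientation
final angle = (2/3)*pi + 0 = (2/3)*pi (mod 2*pi)

Answer: final direction angle = (2/3)*pi


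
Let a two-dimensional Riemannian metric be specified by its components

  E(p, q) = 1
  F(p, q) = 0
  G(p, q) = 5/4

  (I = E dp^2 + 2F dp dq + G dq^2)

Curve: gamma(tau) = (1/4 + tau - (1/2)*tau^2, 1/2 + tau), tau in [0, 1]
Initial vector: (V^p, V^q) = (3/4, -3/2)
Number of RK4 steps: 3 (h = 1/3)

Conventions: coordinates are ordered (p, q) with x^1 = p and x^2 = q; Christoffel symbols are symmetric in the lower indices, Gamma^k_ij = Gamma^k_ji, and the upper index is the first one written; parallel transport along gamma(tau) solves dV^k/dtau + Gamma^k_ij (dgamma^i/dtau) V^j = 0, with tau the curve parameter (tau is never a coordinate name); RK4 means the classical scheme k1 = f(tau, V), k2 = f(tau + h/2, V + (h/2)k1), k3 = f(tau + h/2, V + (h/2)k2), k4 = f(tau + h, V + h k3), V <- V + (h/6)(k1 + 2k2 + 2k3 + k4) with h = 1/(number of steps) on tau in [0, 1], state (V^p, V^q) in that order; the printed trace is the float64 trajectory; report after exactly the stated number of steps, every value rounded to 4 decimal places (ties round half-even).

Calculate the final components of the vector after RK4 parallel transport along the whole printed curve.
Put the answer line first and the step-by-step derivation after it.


Answer: V^p = 0.7500, V^q = -1.5000

gamma'(tau) = (1 - tau, 1); f(tau, V)^k = -Gamma^k_ij(gamma(tau)) gamma'^i(tau) V^j; h = 1/3; intermediate values shown to 6 dp
curve data and Christoffel symbols at the stage parameters:
  tau = 0.000000: gamma = (0.250000, 0.500000), gamma' = (1.000000, 1.000000); Gamma_ppp = 0.000000, Gamma_ppq = 0.000000, Gamma_pqq = 0.000000, Gamma_qpp = 0.000000, Gamma_qpq = 0.000000, Gamma_qqq = 0.000000
  tau = 0.166667: gamma = (0.402778, 0.666667), gamma' = (0.833333, 1.000000); Gamma_ppp = 0.000000, Gamma_ppq = 0.000000, Gamma_pqq = 0.000000, Gamma_qpp = 0.000000, Gamma_qpq = 0.000000, Gamma_qqq = 0.000000
  tau = 0.333333: gamma = (0.527778, 0.833333), gamma' = (0.666667, 1.000000); Gamma_ppp = 0.000000, Gamma_ppq = 0.000000, Gamma_pqq = 0.000000, Gamma_qpp = 0.000000, Gamma_qpq = 0.000000, Gamma_qqq = 0.000000
  tau = 0.500000: gamma = (0.625000, 1.000000), gamma' = (0.500000, 1.000000); Gamma_ppp = 0.000000, Gamma_ppq = 0.000000, Gamma_pqq = 0.000000, Gamma_qpp = 0.000000, Gamma_qpq = 0.000000, Gamma_qqq = 0.000000
  tau = 0.666667: gamma = (0.694444, 1.166667), gamma' = (0.333333, 1.000000); Gamma_ppp = 0.000000, Gamma_ppq = 0.000000, Gamma_pqq = 0.000000, Gamma_qpp = 0.000000, Gamma_qpq = 0.000000, Gamma_qqq = 0.000000
  tau = 0.833333: gamma = (0.736111, 1.333333), gamma' = (0.166667, 1.000000); Gamma_ppp = 0.000000, Gamma_ppq = 0.000000, Gamma_pqq = 0.000000, Gamma_qpp = 0.000000, Gamma_qpq = 0.000000, Gamma_qqq = 0.000000
  tau = 1.000000: gamma = (0.750000, 1.500000), gamma' = (0.000000, 1.000000); Gamma_ppp = 0.000000, Gamma_ppq = 0.000000, Gamma_pqq = 0.000000, Gamma_qpp = 0.000000, Gamma_qpq = 0.000000, Gamma_qqq = 0.000000
step 0: V^p = 0.7500, V^q = -1.5000
step 1: k1 = (0.000000, 0.000000), k2 = (0.000000, 0.000000), k3 = (0.000000, 0.000000), k4 = (0.000000, 0.000000); V <- V + (h/6)(k1 + 2k2 + 2k3 + k4): V^p = 0.7500, V^q = -1.5000
step 2: k1 = (0.000000, 0.000000), k2 = (0.000000, 0.000000), k3 = (0.000000, 0.000000), k4 = (0.000000, 0.000000); V <- V + (h/6)(k1 + 2k2 + 2k3 + k4): V^p = 0.7500, V^q = -1.5000
step 3: k1 = (0.000000, 0.000000), k2 = (0.000000, 0.000000), k3 = (0.000000, 0.000000), k4 = (0.000000, 0.000000); V <- V + (h/6)(k1 + 2k2 + 2k3 + k4): V^p = 0.7500, V^q = -1.5000


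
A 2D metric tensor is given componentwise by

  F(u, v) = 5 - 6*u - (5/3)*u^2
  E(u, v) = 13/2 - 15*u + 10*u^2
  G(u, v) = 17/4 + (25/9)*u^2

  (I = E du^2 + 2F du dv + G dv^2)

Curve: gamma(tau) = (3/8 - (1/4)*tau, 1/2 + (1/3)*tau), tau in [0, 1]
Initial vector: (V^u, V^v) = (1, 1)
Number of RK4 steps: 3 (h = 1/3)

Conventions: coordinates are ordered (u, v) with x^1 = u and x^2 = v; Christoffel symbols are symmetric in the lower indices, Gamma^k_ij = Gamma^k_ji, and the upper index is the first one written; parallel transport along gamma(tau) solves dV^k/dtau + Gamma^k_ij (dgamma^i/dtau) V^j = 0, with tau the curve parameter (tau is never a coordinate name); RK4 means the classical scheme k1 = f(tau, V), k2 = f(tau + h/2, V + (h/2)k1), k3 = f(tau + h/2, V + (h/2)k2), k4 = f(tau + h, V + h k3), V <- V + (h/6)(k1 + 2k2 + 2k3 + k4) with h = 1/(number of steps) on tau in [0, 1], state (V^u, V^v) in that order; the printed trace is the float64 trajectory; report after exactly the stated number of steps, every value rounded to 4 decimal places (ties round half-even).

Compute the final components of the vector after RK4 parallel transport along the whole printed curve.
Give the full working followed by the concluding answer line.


gamma'(tau) = (-1/4, 1/3); f(tau, V)^k = -Gamma^k_ij(gamma(tau)) gamma'^i(tau) V^j; h = 1/3; intermediate values shown to 6 dp
curve data and Christoffel symbols at the stage parameters:
  tau = 0.000000: gamma = (0.375000, 0.500000), gamma' = (-0.250000, 0.333333); Gamma_uuu = 0.196319, Gamma_uuv = -0.615408, Gamma_uvv = -1.135256, Gamma_vuu = -1.668712, Gamma_vuv = 0.558072, Gamma_vvv = 0.615408
  tau = 0.166667: gamma = (0.333333, 0.555556), gamma' = (-0.250000, 0.333333); Gamma_uuu = 0.256818, Gamma_uuv = -0.654862, Gamma_uvv = -1.060560, Gamma_vuu = -1.718496, Gamma_vuv = 0.607471, Gamma_vvv = 0.654862
  tau = 0.333333: gamma = (0.291667, 0.611111), gamma' = (-0.250000, 0.333333); Gamma_uuu = 0.300624, Gamma_uuv = -0.682660, Gamma_uvv = -0.985330, Gamma_vuu = -1.762392, Gamma_vuv = 0.653554, Gamma_vvv = 0.682660
  tau = 0.500000: gamma = (0.250000, 0.666667), gamma' = (-0.250000, 0.333333); Gamma_uuu = 0.319837, Gamma_uuv = -0.694001, Gamma_uvv = -0.904046, Gamma_vuu = -1.790267, Gamma_vuv = 0.689743, Gamma_vvv = 0.694001
  tau = 0.666667: gamma = (0.208333, 0.722222), gamma' = (-0.250000, 0.333333); Gamma_uuu = 0.302979, Gamma_uuv = -0.681616, Gamma_uvv = -0.810038, Gamma_vuu = -1.786657, Gamma_vuv = 0.705963, Gamma_vvv = 0.681616
  tau = 0.833333: gamma = (0.166667, 0.777778), gamma' = (-0.250000, 0.333333); Gamma_uuu = 0.235147, Gamma_uuv = -0.635814, Gamma_uvv = -0.695871, Gamma_vuu = -1.729831, Gamma_vuv = 0.687930, Gamma_vvv = 0.635814
  tau = 1.000000: gamma = (0.125000, 0.833333), gamma' = (-0.250000, 0.333333); Gamma_uuu = 0.100508, Gamma_uuv = -0.546034, Gamma_uvv = -0.555011, Gamma_vuu = -1.593423, Gamma_vuv = 0.618076, Gamma_vvv = 0.546034
step 0: V^u = 1.0000, V^v = 1.0000
step 1: k1 = (0.478782, -0.668820), k2 = (0.473681, -0.741571), k3 = (0.471139, -0.740228), k4 = (0.469096, -0.810189); V <- V + (h/6)(k1 + 2k2 + 2k3 + k4): V^u = 1.1576, V^v = 0.7532
step 2: k1 = (0.469265, -0.810575), k2 = (0.463734, -0.873670), k3 = (0.462102, -0.872426), k4 = (0.443429, -0.917992); V <- V + (h/6)(k1 + 2k2 + 2k3 + k4): V^u = 1.3112, V^v = 0.4631
step 3: k1 = (0.443366, -0.917718), k2 = (0.397629, -0.929015), k3 = (0.395428, -0.923895), k4 = (0.306431, -0.876403); V <- V + (h/6)(k1 + 2k2 + 2k3 + k4): V^u = 1.4410, V^v = 0.1576

Answer: V^u = 1.4410, V^v = 0.1576


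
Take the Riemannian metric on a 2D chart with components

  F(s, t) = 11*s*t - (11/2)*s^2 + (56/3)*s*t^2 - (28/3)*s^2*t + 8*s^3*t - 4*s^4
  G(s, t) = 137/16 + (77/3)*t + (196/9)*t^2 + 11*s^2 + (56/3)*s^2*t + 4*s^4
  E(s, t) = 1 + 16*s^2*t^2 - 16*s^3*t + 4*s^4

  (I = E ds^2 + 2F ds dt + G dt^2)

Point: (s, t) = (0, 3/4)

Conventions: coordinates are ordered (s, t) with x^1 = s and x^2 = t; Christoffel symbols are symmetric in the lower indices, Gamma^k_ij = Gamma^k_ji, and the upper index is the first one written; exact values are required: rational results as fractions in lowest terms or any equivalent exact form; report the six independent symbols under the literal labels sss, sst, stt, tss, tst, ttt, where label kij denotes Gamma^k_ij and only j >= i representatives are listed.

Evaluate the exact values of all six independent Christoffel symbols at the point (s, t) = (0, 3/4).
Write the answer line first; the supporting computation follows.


Answer: Gamma_sss = 0, Gamma_sst = 0, Gamma_stt = 0, Gamma_tss = 300/641, Gamma_tst = 0, Gamma_ttt = 1400/1923

E = 1, F = 0, G = 641/16 at the point
E_s = 0, E_t = 0, F_s = 75/4, F_t = 0, G_s = 0, G_t = 175/3
EG - F^2 = 641/16;  g^inv = (16/641) * [[641/16, 0], [0, 1]]
first-kind symbols [ij,l] = (1/2)(d_i g_jl + d_j g_il - d_l g_ij): [ss,s] = E_s/2 = 0, [ss,t] = F_s - E_t/2 = 75/4, [st,s] = E_t/2 = 0, [st,t] = G_s/2 = 0, [tt,s] = F_t - G_s/2 = 0, [tt,t] = G_t/2 = 175/6
Gamma^s_ij = (G*[ij,s] - F*[ij,t])/(EG - F^2), Gamma^t_ij = (E*[ij,t] - F*[ij,s])/(EG - F^2)


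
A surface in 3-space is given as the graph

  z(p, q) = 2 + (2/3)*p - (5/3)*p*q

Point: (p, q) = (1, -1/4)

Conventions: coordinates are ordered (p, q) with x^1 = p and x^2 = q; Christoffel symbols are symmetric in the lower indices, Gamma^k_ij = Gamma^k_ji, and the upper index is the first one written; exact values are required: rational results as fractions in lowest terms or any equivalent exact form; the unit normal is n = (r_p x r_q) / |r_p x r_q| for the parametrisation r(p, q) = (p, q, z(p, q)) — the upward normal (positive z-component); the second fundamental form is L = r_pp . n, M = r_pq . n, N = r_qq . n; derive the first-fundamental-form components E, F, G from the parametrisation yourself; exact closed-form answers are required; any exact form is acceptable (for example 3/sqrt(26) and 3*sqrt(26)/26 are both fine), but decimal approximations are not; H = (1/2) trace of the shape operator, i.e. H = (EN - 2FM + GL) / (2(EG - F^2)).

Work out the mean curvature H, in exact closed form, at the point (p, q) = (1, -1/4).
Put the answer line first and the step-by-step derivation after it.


Answer: H = -5200*sqrt(713)/508369

z_p = 13/12, z_q = -5/3, z_pp = 0, z_pq = -5/3, z_qq = 0
E = 313/144, F = -65/36, G = 34/9; answer radicand W^2 = 713/144
unnormalised second-form numerators: l = 0, m = -5/3, n = 0; L = l/sqrt(713/144), and similarly M = m/sqrt(W^2), N = n/sqrt(W^2)
H = (E*n - 2*F*m + G*l) / (2*(EG - F^2)*sqrt(W^2)); E*n - 2*F*m + G*l = -325/54, EG - F^2 = 713/144, so H = (-1300/2139)/sqrt(713/144)


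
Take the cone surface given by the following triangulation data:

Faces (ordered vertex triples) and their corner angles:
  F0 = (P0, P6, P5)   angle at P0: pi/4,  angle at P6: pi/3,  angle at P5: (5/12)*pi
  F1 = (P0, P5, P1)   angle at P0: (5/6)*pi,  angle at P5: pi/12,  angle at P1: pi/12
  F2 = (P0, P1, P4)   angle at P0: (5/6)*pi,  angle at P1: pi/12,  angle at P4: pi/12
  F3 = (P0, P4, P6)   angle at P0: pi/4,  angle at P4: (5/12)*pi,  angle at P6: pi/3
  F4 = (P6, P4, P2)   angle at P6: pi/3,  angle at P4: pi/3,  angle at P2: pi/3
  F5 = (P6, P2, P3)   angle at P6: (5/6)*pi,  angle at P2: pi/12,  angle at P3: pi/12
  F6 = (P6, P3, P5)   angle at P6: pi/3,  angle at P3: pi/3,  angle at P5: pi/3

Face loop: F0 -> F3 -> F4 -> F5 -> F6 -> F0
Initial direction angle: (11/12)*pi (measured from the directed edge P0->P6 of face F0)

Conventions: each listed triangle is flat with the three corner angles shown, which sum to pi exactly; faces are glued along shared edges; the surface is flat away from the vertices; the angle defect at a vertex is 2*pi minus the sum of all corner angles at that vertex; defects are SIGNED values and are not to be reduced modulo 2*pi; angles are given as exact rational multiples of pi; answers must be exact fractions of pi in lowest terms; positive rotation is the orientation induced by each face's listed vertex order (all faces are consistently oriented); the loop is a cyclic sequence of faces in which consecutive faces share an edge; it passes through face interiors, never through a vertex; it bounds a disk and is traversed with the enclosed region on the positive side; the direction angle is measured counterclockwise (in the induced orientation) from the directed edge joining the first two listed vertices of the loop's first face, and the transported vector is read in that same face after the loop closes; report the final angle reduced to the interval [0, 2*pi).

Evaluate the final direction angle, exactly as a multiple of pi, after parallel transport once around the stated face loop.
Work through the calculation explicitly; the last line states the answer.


enclosed vertex P6: corner angles sum to (13/6)*pi, defect = 2*pi - (13/6)*pi = -pi/6
final direction = starting direction + enclosed defect total, reduced mod 2*pi (induced orientation)
final angle = (11/12)*pi - pi/6 = (3/4)*pi (mod 2*pi)

Answer: final direction angle = (3/4)*pi


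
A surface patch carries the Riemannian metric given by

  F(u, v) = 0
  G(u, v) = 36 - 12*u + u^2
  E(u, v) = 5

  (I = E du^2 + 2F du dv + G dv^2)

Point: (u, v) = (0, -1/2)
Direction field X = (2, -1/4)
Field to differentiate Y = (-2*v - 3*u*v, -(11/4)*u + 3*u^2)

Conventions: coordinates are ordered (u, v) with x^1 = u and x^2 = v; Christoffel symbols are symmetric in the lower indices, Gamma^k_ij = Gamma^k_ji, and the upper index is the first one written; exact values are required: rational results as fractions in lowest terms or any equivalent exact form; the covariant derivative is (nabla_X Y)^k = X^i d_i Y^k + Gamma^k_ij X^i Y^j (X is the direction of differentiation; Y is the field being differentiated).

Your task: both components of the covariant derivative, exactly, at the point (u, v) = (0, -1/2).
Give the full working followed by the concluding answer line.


E = 5, F = 0, G = 36 at the point
E_u = 0, E_v = 0, F_u = 0, F_v = 0, G_u = -12, G_v = 0
EG - F^2 = 180;  g^inv = (1/180) * [[36, 0], [0, 5]]
first-kind symbols [ij,l] = (1/2)(d_i g_jl + d_j g_il - d_l g_ij): [uu,u] = E_u/2 = 0, [uu,v] = F_u - E_v/2 = 0, [uv,u] = E_v/2 = 0, [uv,v] = G_u/2 = -6, [vv,u] = F_v - G_u/2 = 6, [vv,v] = G_v/2 = 0
Gamma^u_ij = (G*[ij,u] - F*[ij,v])/(EG - F^2), Gamma^v_ij = (E*[ij,v] - F*[ij,u])/(EG - F^2)
Gamma_uuu = 0, Gamma_uuv = 0, Gamma_uvv = 6/5, Gamma_vuu = 0, Gamma_vuv = -1/6, Gamma_vvv = 0
X = (2, -1/4), Y = (1, 0) at the point

Answer: (nabla_X Y)^u = 7/2, (nabla_X Y)^v = -131/24


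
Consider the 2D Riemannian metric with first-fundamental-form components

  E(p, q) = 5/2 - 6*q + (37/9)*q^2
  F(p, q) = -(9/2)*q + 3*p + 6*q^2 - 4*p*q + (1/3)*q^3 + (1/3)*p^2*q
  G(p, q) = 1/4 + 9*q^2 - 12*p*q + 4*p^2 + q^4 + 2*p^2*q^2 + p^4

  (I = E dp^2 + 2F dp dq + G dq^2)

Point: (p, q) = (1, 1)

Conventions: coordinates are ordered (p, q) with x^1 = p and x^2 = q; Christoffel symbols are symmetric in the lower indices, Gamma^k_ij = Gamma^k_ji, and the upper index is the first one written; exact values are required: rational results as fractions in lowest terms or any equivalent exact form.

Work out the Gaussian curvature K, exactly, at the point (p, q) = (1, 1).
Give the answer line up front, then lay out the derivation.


Answer: K = -159528/17689

E = 11/18, F = 7/6, G = 21/4, EG - F^2 = 133/72 at the point
E_p = 0, E_q = 20/9, F_p = -1/3, F_q = 29/6, G_p = 4, G_q = 14
E_qq = 74/9, F_pq = -10/3, G_pp = 24
Evaluate Brioschi's two determinant matrices M1, M2 and divide by (EG - F^2)^2.
M1 = [[-E_qq/2 + F_pq - G_pp/2, E_p/2, F_p - E_q/2], [F_q - G_p/2, E, F], [G_q/2, F, G]] = [[-175/9, 0, -13/9], [17/6, 11/18, 7/6], [7, 7/6, 21/4]]; det M1 = -2485/72
M2 = [[0, E_q/2, G_p/2], [E_q/2, E, F], [G_p/2, F, G]] = [[0, 10/9, 2], [10/9, 11/18, 7/6], [2, 7/6, 21/4]]; det M2 = -101/27
det M1 - det M2 = -6647/216; K = -6647/216 / (133/72)^2 = -159528/17689


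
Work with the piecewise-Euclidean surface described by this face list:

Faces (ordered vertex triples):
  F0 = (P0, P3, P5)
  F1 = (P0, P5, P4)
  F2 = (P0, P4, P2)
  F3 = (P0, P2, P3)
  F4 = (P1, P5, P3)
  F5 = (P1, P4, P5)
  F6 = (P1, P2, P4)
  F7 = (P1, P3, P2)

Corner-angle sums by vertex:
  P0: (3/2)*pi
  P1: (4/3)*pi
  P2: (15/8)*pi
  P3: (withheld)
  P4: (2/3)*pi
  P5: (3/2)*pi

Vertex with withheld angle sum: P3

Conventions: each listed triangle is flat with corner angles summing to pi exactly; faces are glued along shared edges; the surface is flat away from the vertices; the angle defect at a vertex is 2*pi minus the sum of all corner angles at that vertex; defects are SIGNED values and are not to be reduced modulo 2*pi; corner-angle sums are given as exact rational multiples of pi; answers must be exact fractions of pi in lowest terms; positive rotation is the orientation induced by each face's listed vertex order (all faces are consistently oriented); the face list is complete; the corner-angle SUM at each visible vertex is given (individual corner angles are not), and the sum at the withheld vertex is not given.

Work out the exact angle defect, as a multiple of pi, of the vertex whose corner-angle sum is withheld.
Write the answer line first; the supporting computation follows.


Answer: defect(P3) = (7/8)*pi

V = 6, E = 12, F = 8; chi = V - E + F = 2
Gauss-Bonnet: total defect = 2*pi*chi = 4*pi; visible defects sum to (25/8)*pi


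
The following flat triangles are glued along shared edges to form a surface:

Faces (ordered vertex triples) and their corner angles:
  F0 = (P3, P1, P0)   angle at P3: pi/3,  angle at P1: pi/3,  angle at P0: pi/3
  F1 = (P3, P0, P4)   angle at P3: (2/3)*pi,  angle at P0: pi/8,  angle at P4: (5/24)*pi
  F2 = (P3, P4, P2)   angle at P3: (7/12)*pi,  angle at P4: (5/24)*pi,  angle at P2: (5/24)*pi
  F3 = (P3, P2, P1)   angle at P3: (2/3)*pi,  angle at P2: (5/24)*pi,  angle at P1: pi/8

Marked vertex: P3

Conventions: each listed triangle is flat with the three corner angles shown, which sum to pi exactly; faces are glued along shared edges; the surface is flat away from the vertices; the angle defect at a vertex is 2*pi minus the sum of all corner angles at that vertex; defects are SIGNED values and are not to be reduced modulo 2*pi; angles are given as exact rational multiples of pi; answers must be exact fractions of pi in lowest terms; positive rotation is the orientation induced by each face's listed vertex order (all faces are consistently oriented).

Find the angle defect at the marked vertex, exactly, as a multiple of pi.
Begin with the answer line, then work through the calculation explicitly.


Answer: defect(P3) = -pi/4

Sum of corner angles at P3: (9/4)*pi
defect = 2*pi - (9/4)*pi


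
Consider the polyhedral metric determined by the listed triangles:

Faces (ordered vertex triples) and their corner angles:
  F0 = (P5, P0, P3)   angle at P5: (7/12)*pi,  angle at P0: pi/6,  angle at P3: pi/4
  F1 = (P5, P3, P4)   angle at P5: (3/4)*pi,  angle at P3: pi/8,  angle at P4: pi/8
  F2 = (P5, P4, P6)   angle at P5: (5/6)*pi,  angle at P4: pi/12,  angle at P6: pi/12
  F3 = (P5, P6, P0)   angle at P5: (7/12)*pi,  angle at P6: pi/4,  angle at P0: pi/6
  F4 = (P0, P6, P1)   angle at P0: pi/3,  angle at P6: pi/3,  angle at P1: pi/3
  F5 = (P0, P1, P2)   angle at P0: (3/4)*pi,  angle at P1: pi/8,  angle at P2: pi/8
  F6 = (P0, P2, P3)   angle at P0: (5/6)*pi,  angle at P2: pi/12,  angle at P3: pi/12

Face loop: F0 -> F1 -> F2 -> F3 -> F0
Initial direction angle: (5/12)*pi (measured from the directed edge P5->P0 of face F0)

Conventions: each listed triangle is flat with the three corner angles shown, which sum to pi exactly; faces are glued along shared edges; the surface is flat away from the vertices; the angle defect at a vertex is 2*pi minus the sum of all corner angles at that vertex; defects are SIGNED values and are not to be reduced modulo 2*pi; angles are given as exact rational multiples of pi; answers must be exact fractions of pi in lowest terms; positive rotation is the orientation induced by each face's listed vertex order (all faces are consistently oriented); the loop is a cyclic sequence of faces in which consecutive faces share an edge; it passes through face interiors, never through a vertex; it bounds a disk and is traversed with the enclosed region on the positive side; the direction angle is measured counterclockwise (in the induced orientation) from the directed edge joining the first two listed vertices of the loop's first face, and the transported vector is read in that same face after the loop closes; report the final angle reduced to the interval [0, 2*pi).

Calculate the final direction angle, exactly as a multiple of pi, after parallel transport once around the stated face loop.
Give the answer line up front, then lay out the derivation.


Answer: final direction angle = (5/3)*pi

enclosed vertex P5: corner angles sum to (11/4)*pi, defect = 2*pi - (11/4)*pi = (-3/4)*pi
holonomy = initial angle + sum of enclosed defects (mod 2*pi), positive in the induced orientation
final angle = (5/12)*pi - (3/4)*pi = (5/3)*pi (mod 2*pi)
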